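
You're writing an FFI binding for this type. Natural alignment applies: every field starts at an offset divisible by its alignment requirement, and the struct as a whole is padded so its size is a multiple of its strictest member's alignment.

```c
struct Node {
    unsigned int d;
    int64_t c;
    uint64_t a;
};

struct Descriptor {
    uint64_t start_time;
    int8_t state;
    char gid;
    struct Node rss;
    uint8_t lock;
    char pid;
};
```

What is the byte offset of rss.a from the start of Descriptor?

32

Node: @0: d [4B, align 4] → 4; +4 pad (align 8); @8: c [8B, align 8] → 16; @16: a [8B, align 8] → 24; size 24, align 8
@0: start_time [8B, align 8] → 8
@8: state [1B, align 1] → 9
@9: gid [1B, align 1] → 10
+6 pad (align 8)
@16: rss [24B, align 8] → 40
within Node: a at 16
16 + 16 = 32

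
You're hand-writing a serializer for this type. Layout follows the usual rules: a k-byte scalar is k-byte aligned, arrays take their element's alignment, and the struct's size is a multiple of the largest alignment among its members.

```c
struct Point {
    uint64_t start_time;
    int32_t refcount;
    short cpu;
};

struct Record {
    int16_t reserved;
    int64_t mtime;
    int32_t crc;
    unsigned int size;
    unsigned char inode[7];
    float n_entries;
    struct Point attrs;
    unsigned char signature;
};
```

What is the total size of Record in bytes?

64

Point: start_time at 0 (size 8, align 8) → ends 8; refcount at 8 (size 4, align 4) → ends 12; cpu at 12 (size 2, align 2) → ends 14; tail pad 2 to reach multiple of 8; total 16 bytes, alignment 8
reserved at 0 (size 2, align 2) → ends 2
pad 6 to align 8 for mtime
mtime at 8 (size 8, align 8) → ends 16
crc at 16 (size 4, align 4) → ends 20
size at 20 (size 4, align 4) → ends 24
inode at 24 (size 7, align 1) → ends 31
pad 1 to align 4 for n_entries
n_entries at 32 (size 4, align 4) → ends 36
pad 4 to align 8 for attrs
attrs at 40 (size 16, align 8) → ends 56
signature at 56 (size 1, align 1) → ends 57
tail pad 7 to reach multiple of 8
total 64 bytes, alignment 8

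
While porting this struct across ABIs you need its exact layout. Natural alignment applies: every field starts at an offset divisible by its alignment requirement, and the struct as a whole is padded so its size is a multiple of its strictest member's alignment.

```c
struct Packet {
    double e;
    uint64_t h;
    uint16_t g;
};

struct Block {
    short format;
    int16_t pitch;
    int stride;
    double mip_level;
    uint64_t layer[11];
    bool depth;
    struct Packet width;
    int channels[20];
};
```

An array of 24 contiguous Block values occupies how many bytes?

Packet: 0..8  e  (8B, 8-aligned); 8..16  h  (8B, 8-aligned); 16..18  g  (2B, 2-aligned); 18..24  -- tail padding (6B); sizeof = 24, alignof = 8
0..2  format  (2B, 2-aligned)
2..4  pitch  (2B, 2-aligned)
4..8  stride  (4B, 4-aligned)
8..16  mip_level  (8B, 8-aligned)
16..104  layer  (88B, 8-aligned)
104..105  depth  (1B, 1-aligned)
105..112  -- padding (7B)
112..136  width  (24B, 8-aligned)
136..216  channels  (80B, 4-aligned)
sizeof = 216, alignof = 8
array of 24: 24 × 216 = 5184

5184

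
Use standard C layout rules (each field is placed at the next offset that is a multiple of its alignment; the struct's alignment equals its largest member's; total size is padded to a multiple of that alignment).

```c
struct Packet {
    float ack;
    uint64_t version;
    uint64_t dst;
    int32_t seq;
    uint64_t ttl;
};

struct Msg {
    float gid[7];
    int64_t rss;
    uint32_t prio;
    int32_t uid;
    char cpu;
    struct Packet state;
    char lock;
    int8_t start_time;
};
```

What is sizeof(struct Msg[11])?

1144

Packet: 0..4  ack  (4B, 4-aligned); 4..8  -- padding (4B); 8..16  version  (8B, 8-aligned); 16..24  dst  (8B, 8-aligned); 24..28  seq  (4B, 4-aligned); 28..32  -- padding (4B); 32..40  ttl  (8B, 8-aligned); sizeof = 40, alignof = 8
0..28  gid  (28B, 4-aligned)
28..32  -- padding (4B)
32..40  rss  (8B, 8-aligned)
40..44  prio  (4B, 4-aligned)
44..48  uid  (4B, 4-aligned)
48..49  cpu  (1B, 1-aligned)
49..56  -- padding (7B)
56..96  state  (40B, 8-aligned)
96..97  lock  (1B, 1-aligned)
97..98  start_time  (1B, 1-aligned)
98..104  -- tail padding (6B)
sizeof = 104, alignof = 8
array of 11: 11 × 104 = 1144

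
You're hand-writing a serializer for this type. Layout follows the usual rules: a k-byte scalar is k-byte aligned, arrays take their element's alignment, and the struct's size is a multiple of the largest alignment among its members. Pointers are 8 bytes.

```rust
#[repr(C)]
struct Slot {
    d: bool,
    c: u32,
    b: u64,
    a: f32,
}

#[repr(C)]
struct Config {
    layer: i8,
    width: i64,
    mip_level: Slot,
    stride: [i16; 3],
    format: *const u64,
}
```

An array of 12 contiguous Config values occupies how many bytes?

Slot: 0..1  d  (1B, 1-aligned); 1..4  -- padding (3B); 4..8  c  (4B, 4-aligned); 8..16  b  (8B, 8-aligned); 16..20  a  (4B, 4-aligned); 20..24  -- tail padding (4B); sizeof = 24, alignof = 8
0..1  layer  (1B, 1-aligned)
1..8  -- padding (7B)
8..16  width  (8B, 8-aligned)
16..40  mip_level  (24B, 8-aligned)
40..46  stride  (6B, 2-aligned)
46..48  -- padding (2B)
48..56  format  (8B, 8-aligned)
sizeof = 56, alignof = 8
array of 12: 12 × 56 = 672

672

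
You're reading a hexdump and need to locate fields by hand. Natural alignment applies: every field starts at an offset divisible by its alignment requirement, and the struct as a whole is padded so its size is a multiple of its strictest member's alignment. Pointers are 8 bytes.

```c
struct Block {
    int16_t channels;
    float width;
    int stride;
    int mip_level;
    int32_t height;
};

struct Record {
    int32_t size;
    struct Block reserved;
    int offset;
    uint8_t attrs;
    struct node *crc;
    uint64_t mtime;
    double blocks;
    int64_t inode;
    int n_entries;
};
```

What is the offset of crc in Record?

32

Block: 0..2  channels  (2B, 2-aligned); 2..4  -- padding (2B); 4..8  width  (4B, 4-aligned); 8..12  stride  (4B, 4-aligned); 12..16  mip_level  (4B, 4-aligned); 16..20  height  (4B, 4-aligned); sizeof = 20, alignof = 4
0..4  size  (4B, 4-aligned)
4..24  reserved  (20B, 4-aligned)
24..28  offset  (4B, 4-aligned)
28..29  attrs  (1B, 1-aligned)
29..32  -- padding (3B)
32..40  crc  (8B, 8-aligned)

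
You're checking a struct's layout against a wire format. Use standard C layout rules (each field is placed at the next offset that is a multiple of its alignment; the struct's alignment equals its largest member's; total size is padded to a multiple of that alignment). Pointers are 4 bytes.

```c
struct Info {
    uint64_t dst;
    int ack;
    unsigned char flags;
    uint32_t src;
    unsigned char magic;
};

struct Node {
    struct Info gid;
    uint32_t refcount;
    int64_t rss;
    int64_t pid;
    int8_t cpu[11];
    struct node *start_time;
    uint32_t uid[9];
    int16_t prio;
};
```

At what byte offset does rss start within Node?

Info: @0: dst [8B, align 8] → 8; @8: ack [4B, align 4] → 12; @12: flags [1B, align 1] → 13; +3 pad (align 4); @16: src [4B, align 4] → 20; @20: magic [1B, align 1] → 21; +3 tail pad (align 8); size 24, align 8
@0: gid [24B, align 8] → 24
@24: refcount [4B, align 4] → 28
+4 pad (align 8)
@32: rss [8B, align 8] → 40

32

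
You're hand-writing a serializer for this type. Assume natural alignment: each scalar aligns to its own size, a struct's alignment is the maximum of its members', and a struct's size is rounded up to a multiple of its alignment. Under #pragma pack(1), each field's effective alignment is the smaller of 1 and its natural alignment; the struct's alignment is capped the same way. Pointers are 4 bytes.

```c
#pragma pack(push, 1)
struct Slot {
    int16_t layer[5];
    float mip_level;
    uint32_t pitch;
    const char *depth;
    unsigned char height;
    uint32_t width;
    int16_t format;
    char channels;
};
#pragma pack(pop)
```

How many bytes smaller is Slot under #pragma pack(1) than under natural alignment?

6

natural layout:
  @0: layer [10B, align 2] → 10
  +2 pad (align 4)
  @12: mip_level [4B, align 4] → 16
  @16: pitch [4B, align 4] → 20
  @20: depth [4B, align 4] → 24
  @24: height [1B, align 1] → 25
  +3 pad (align 4)
  @28: width [4B, align 4] → 32
  @32: format [2B, align 2] → 34
  @34: channels [1B, align 1] → 35
  +1 tail pad (align 4)
  size 36, align 4
packed(1) layout:
  @0: layer [10B, align 1] → 10
  @10: mip_level [4B, align 1] → 14
  @14: pitch [4B, align 1] → 18
  @18: depth [4B, align 1] → 22
  @22: height [1B, align 1] → 23
  @23: width [4B, align 1] → 27
  @27: format [2B, align 1] → 29
  @29: channels [1B, align 1] → 30
  size 30, align 1
36 − 30 = 6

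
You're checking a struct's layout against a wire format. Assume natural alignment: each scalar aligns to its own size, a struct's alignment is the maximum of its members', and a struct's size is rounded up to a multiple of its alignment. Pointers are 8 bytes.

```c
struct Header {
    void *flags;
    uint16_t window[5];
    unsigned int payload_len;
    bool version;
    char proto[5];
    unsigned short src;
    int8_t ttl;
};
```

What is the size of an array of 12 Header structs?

@0: flags [8B, align 8] → 8
@8: window [10B, align 2] → 18
+2 pad (align 4)
@20: payload_len [4B, align 4] → 24
@24: version [1B, align 1] → 25
@25: proto [5B, align 1] → 30
@30: src [2B, align 2] → 32
@32: ttl [1B, align 1] → 33
+7 tail pad (align 8)
size 40, align 8
array of 12: 12 × 40 = 480

480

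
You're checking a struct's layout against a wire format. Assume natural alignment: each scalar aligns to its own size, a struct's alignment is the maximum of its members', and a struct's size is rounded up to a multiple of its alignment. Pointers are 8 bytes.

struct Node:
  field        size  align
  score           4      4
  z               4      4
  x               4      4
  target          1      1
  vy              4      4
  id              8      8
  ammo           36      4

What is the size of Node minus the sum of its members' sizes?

0..4  score  (4B, 4-aligned)
4..8  z  (4B, 4-aligned)
8..12  x  (4B, 4-aligned)
12..13  target  (1B, 1-aligned)
13..16  -- padding (3B)
16..20  vy  (4B, 4-aligned)
20..24  -- padding (4B)
24..32  id  (8B, 8-aligned)
32..68  ammo  (36B, 4-aligned)
68..72  -- tail padding (4B)
sizeof = 72, alignof = 8
data bytes 61, size 72 → padding 11

11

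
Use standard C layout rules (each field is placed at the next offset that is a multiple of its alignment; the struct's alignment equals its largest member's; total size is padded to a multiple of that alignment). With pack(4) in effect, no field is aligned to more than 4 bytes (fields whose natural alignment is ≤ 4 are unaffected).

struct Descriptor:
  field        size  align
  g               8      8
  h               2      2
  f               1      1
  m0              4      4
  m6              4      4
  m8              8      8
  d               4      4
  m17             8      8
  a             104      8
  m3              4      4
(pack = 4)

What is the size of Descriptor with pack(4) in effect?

148

g at 0 (size 8, align 4) → ends 8
h at 8 (size 2, align 2) → ends 10
f at 10 (size 1, align 1) → ends 11
pad 1 to align 4 for m0
m0 at 12 (size 4, align 4) → ends 16
m6 at 16 (size 4, align 4) → ends 20
m8 at 20 (size 8, align 4) → ends 28
d at 28 (size 4, align 4) → ends 32
m17 at 32 (size 8, align 4) → ends 40
a at 40 (size 104, align 4) → ends 144
m3 at 144 (size 4, align 4) → ends 148
total 148 bytes, alignment 4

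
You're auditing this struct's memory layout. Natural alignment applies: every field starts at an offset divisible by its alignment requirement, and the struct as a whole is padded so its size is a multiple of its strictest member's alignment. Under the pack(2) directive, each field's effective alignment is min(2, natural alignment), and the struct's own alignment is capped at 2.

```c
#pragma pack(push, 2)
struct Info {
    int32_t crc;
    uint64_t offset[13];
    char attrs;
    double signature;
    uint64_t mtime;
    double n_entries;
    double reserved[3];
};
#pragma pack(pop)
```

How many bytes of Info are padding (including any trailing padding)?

@0: crc [4B, align 2] → 4
@4: offset [104B, align 2] → 108
@108: attrs [1B, align 1] → 109
+1 pad (align 2)
@110: signature [8B, align 2] → 118
@118: mtime [8B, align 2] → 126
@126: n_entries [8B, align 2] → 134
@134: reserved [24B, align 2] → 158
size 158, align 2
data bytes 157, size 158 → padding 1

1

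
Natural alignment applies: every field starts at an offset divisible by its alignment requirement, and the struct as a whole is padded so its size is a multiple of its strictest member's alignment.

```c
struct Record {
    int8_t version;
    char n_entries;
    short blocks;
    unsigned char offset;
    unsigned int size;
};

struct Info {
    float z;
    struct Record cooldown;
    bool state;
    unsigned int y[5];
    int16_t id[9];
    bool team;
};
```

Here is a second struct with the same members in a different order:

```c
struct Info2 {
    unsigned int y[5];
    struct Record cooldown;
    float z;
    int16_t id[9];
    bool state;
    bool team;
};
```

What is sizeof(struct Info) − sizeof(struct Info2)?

4

Record: version at 0 (size 1, align 1) → ends 1; n_entries at 1 (size 1, align 1) → ends 2; blocks at 2 (size 2, align 2) → ends 4; offset at 4 (size 1, align 1) → ends 5; pad 3 to align 4 for size; size at 8 (size 4, align 4) → ends 12; total 12 bytes, alignment 4
z at 0 (size 4, align 4) → ends 4
cooldown at 4 (size 12, align 4) → ends 16
state at 16 (size 1, align 1) → ends 17
pad 3 to align 4 for y
y at 20 (size 20, align 4) → ends 40
id at 40 (size 18, align 2) → ends 58
team at 58 (size 1, align 1) → ends 59
tail pad 1 to reach multiple of 4
total 60 bytes, alignment 4
— Info2 —
y at 0 (size 20, align 4) → ends 20
cooldown at 20 (size 12, align 4) → ends 32
z at 32 (size 4, align 4) → ends 36
id at 36 (size 18, align 2) → ends 54
state at 54 (size 1, align 1) → ends 55
team at 55 (size 1, align 1) → ends 56
total 56 bytes, alignment 4
60 − 56 = 4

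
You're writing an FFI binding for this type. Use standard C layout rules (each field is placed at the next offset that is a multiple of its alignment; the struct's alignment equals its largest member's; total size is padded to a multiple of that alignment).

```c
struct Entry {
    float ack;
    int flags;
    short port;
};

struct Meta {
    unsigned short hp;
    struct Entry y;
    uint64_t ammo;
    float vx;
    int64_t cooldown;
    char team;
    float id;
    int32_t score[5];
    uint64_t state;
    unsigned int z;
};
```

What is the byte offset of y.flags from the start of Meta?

8

Entry: @0: ack [4B, align 4] → 4; @4: flags [4B, align 4] → 8; @8: port [2B, align 2] → 10; +2 tail pad (align 4); size 12, align 4
@0: hp [2B, align 2] → 2
+2 pad (align 4)
@4: y [12B, align 4] → 16
within Entry: flags at 4
4 + 4 = 8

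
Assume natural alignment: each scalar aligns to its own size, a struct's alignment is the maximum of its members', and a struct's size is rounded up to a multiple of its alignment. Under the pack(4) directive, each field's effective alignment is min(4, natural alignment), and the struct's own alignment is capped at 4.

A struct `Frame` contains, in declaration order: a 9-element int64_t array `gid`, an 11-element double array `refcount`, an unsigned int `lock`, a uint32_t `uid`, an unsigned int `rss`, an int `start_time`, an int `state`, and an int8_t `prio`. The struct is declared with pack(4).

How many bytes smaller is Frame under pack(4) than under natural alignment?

0

natural layout:
  0..72  gid  (72B, 8-aligned)
  72..160  refcount  (88B, 8-aligned)
  160..164  lock  (4B, 4-aligned)
  164..168  uid  (4B, 4-aligned)
  168..172  rss  (4B, 4-aligned)
  172..176  start_time  (4B, 4-aligned)
  176..180  state  (4B, 4-aligned)
  180..181  prio  (1B, 1-aligned)
  181..184  -- tail padding (3B)
  sizeof = 184, alignof = 8
packed(4) layout:
  0..72  gid  (72B, 4-aligned)
  72..160  refcount  (88B, 4-aligned)
  160..164  lock  (4B, 4-aligned)
  164..168  uid  (4B, 4-aligned)
  168..172  rss  (4B, 4-aligned)
  172..176  start_time  (4B, 4-aligned)
  176..180  state  (4B, 4-aligned)
  180..181  prio  (1B, 1-aligned)
  181..184  -- tail padding (3B)
  sizeof = 184, alignof = 4
184 − 184 = 0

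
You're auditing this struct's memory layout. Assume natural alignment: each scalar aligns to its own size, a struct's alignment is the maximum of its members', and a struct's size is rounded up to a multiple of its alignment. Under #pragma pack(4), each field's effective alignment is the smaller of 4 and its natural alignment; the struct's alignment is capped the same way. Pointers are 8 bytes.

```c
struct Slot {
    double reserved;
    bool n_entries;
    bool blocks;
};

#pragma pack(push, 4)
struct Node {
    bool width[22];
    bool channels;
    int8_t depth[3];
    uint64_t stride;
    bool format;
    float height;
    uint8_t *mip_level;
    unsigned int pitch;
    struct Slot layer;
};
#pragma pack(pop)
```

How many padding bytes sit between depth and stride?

Slot: @0: reserved [8B, align 8] → 8; @8: n_entries [1B, align 1] → 9; @9: blocks [1B, align 1] → 10; +6 tail pad (align 8); size 16, align 8
@0: width [22B, align 1] → 22
@22: channels [1B, align 1] → 23
@23: depth [3B, align 1] → 26
+2 pad (align 4)
@28: stride [8B, align 4] → 36

2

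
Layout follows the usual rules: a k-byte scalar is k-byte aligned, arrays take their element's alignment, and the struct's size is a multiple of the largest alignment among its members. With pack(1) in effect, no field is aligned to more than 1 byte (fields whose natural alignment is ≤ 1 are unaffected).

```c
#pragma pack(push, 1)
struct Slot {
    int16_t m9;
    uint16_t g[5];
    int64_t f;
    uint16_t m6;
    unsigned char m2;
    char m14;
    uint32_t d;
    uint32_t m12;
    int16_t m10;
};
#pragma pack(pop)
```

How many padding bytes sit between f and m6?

0..2  m9  (2B, 1-aligned)
2..12  g  (10B, 1-aligned)
12..20  f  (8B, 1-aligned)
20..22  m6  (2B, 1-aligned)

0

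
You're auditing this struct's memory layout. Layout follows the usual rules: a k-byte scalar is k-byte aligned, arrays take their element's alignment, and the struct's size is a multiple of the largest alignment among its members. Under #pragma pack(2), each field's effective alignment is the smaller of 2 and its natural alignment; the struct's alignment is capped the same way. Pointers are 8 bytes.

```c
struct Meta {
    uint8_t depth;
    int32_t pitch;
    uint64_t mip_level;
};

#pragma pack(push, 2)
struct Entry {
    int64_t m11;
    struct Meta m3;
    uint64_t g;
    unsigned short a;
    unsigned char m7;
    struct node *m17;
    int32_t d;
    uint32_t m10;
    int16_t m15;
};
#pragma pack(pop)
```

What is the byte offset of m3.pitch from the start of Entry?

12

Meta: 0..1  depth  (1B, 1-aligned); 1..4  -- padding (3B); 4..8  pitch  (4B, 4-aligned); 8..16  mip_level  (8B, 8-aligned); sizeof = 16, alignof = 8
0..8  m11  (8B, 2-aligned)
8..24  m3  (16B, 2-aligned)
within Meta: pitch at 4
8 + 4 = 12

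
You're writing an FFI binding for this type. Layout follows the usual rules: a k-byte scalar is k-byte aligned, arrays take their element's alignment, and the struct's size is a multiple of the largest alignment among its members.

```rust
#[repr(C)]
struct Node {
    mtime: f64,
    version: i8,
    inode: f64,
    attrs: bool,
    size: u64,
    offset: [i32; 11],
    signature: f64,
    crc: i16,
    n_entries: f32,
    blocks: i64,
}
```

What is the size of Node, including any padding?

112 bytes

@0: mtime [8B, align 8] → 8
@8: version [1B, align 1] → 9
+7 pad (align 8)
@16: inode [8B, align 8] → 24
@24: attrs [1B, align 1] → 25
+7 pad (align 8)
@32: size [8B, align 8] → 40
@40: offset [44B, align 4] → 84
+4 pad (align 8)
@88: signature [8B, align 8] → 96
@96: crc [2B, align 2] → 98
+2 pad (align 4)
@100: n_entries [4B, align 4] → 104
@104: blocks [8B, align 8] → 112
size 112, align 8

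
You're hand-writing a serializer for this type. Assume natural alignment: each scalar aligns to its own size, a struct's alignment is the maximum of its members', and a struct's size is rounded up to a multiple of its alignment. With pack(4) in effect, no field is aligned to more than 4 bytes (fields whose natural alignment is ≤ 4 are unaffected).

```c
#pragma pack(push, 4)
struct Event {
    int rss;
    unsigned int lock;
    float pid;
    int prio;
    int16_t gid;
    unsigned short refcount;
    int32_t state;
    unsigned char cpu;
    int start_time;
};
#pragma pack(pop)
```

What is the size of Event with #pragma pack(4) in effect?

rss at 0 (size 4, align 4) → ends 4
lock at 4 (size 4, align 4) → ends 8
pid at 8 (size 4, align 4) → ends 12
prio at 12 (size 4, align 4) → ends 16
gid at 16 (size 2, align 2) → ends 18
refcount at 18 (size 2, align 2) → ends 20
state at 20 (size 4, align 4) → ends 24
cpu at 24 (size 1, align 1) → ends 25
pad 3 to align 4 for start_time
start_time at 28 (size 4, align 4) → ends 32
total 32 bytes, alignment 4

32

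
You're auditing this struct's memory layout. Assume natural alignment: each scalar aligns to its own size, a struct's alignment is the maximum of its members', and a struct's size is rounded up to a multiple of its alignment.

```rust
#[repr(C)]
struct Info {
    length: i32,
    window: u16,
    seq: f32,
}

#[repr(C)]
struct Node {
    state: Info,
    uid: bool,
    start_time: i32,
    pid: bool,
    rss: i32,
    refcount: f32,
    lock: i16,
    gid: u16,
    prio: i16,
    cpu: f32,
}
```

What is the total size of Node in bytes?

Info: 0..4  length  (4B, 4-aligned); 4..6  window  (2B, 2-aligned); 6..8  -- padding (2B); 8..12  seq  (4B, 4-aligned); sizeof = 12, alignof = 4
0..12  state  (12B, 4-aligned)
12..13  uid  (1B, 1-aligned)
13..16  -- padding (3B)
16..20  start_time  (4B, 4-aligned)
20..21  pid  (1B, 1-aligned)
21..24  -- padding (3B)
24..28  rss  (4B, 4-aligned)
28..32  refcount  (4B, 4-aligned)
32..34  lock  (2B, 2-aligned)
34..36  gid  (2B, 2-aligned)
36..38  prio  (2B, 2-aligned)
38..40  -- padding (2B)
40..44  cpu  (4B, 4-aligned)
sizeof = 44, alignof = 4

44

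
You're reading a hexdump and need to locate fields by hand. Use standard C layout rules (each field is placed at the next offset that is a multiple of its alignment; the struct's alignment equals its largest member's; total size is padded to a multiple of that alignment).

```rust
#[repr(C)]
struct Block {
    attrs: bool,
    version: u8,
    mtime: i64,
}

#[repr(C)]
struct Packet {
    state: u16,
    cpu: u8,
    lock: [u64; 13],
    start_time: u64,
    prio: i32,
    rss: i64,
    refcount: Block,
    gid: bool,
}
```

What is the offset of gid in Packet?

Block: @0: attrs [1B, align 1] → 1; @1: version [1B, align 1] → 2; +6 pad (align 8); @8: mtime [8B, align 8] → 16; size 16, align 8
@0: state [2B, align 2] → 2
@2: cpu [1B, align 1] → 3
+5 pad (align 8)
@8: lock [104B, align 8] → 112
@112: start_time [8B, align 8] → 120
@120: prio [4B, align 4] → 124
+4 pad (align 8)
@128: rss [8B, align 8] → 136
@136: refcount [16B, align 8] → 152
@152: gid [1B, align 1] → 153

152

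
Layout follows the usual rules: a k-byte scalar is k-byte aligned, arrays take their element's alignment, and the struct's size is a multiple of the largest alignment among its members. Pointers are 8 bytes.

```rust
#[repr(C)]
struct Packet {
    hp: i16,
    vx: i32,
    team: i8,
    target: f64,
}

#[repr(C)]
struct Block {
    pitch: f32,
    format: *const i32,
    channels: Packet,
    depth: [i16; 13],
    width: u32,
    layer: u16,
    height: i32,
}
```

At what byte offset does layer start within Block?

Packet: hp at 0 (size 2, align 2) → ends 2; pad 2 to align 4 for vx; vx at 4 (size 4, align 4) → ends 8; team at 8 (size 1, align 1) → ends 9; pad 7 to align 8 for target; target at 16 (size 8, align 8) → ends 24; total 24 bytes, alignment 8
pitch at 0 (size 4, align 4) → ends 4
pad 4 to align 8 for format
format at 8 (size 8, align 8) → ends 16
channels at 16 (size 24, align 8) → ends 40
depth at 40 (size 26, align 2) → ends 66
pad 2 to align 4 for width
width at 68 (size 4, align 4) → ends 72
layer at 72 (size 2, align 2) → ends 74

72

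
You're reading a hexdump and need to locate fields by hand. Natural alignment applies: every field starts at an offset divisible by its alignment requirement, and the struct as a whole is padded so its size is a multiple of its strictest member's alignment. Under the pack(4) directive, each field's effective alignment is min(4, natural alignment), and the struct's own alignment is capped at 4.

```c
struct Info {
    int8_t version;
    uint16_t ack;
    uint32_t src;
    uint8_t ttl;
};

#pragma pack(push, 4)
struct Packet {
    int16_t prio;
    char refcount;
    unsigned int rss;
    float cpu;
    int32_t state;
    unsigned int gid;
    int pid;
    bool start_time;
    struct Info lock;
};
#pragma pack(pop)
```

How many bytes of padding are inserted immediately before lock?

Info: @0: version [1B, align 1] → 1; +1 pad (align 2); @2: ack [2B, align 2] → 4; @4: src [4B, align 4] → 8; @8: ttl [1B, align 1] → 9; +3 tail pad (align 4); size 12, align 4
@0: prio [2B, align 2] → 2
@2: refcount [1B, align 1] → 3
+1 pad (align 4)
@4: rss [4B, align 4] → 8
@8: cpu [4B, align 4] → 12
@12: state [4B, align 4] → 16
@16: gid [4B, align 4] → 20
@20: pid [4B, align 4] → 24
@24: start_time [1B, align 1] → 25
+3 pad (align 4)
@28: lock [12B, align 4] → 40

3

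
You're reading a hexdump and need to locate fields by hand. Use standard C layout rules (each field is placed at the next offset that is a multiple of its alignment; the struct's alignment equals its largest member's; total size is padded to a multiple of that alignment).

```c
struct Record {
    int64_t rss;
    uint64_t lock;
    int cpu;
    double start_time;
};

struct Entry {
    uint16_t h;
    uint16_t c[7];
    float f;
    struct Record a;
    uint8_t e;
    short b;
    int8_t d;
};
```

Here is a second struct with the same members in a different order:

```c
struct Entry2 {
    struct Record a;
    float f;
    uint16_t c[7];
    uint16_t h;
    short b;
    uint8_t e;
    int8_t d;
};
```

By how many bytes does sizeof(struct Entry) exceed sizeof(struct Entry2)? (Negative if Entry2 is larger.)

8

Record: 0..8  rss  (8B, 8-aligned); 8..16  lock  (8B, 8-aligned); 16..20  cpu  (4B, 4-aligned); 20..24  -- padding (4B); 24..32  start_time  (8B, 8-aligned); sizeof = 32, alignof = 8
0..2  h  (2B, 2-aligned)
2..16  c  (14B, 2-aligned)
16..20  f  (4B, 4-aligned)
20..24  -- padding (4B)
24..56  a  (32B, 8-aligned)
56..57  e  (1B, 1-aligned)
57..58  -- padding (1B)
58..60  b  (2B, 2-aligned)
60..61  d  (1B, 1-aligned)
61..64  -- tail padding (3B)
sizeof = 64, alignof = 8
— Entry2 —
0..32  a  (32B, 8-aligned)
32..36  f  (4B, 4-aligned)
36..50  c  (14B, 2-aligned)
50..52  h  (2B, 2-aligned)
52..54  b  (2B, 2-aligned)
54..55  e  (1B, 1-aligned)
55..56  d  (1B, 1-aligned)
sizeof = 56, alignof = 8
64 − 56 = 8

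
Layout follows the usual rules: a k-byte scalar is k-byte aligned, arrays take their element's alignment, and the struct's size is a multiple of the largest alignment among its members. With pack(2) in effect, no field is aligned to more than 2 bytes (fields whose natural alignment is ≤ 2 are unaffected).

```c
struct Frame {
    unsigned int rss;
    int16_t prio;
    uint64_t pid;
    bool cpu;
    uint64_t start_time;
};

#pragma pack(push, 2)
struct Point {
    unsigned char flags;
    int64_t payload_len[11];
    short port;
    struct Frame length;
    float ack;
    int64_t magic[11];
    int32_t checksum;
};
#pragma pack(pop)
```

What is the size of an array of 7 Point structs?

Frame: rss at 0 (size 4, align 4) → ends 4; prio at 4 (size 2, align 2) → ends 6; pad 2 to align 8 for pid; pid at 8 (size 8, align 8) → ends 16; cpu at 16 (size 1, align 1) → ends 17; pad 7 to align 8 for start_time; start_time at 24 (size 8, align 8) → ends 32; total 32 bytes, alignment 8
flags at 0 (size 1, align 1) → ends 1
pad 1 to align 2 for payload_len
payload_len at 2 (size 88, align 2) → ends 90
port at 90 (size 2, align 2) → ends 92
length at 92 (size 32, align 2) → ends 124
ack at 124 (size 4, align 2) → ends 128
magic at 128 (size 88, align 2) → ends 216
checksum at 216 (size 4, align 2) → ends 220
total 220 bytes, alignment 2
array of 7: 7 × 220 = 1540

1540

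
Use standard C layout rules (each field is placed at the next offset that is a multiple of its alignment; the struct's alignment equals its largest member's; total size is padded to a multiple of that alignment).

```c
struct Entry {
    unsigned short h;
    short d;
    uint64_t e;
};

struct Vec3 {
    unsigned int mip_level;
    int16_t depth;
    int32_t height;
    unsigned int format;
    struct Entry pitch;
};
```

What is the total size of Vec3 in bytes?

32

Entry: h at 0 (size 2, align 2) → ends 2; d at 2 (size 2, align 2) → ends 4; pad 4 to align 8 for e; e at 8 (size 8, align 8) → ends 16; total 16 bytes, alignment 8
mip_level at 0 (size 4, align 4) → ends 4
depth at 4 (size 2, align 2) → ends 6
pad 2 to align 4 for height
height at 8 (size 4, align 4) → ends 12
format at 12 (size 4, align 4) → ends 16
pitch at 16 (size 16, align 8) → ends 32
total 32 bytes, alignment 8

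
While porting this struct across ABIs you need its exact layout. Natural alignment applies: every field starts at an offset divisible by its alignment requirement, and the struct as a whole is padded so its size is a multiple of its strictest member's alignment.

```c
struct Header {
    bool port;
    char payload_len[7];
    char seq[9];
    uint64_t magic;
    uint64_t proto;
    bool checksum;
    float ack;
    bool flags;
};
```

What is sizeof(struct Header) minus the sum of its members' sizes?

port at 0 (size 1, align 1) → ends 1
payload_len at 1 (size 7, align 1) → ends 8
seq at 8 (size 9, align 1) → ends 17
pad 7 to align 8 for magic
magic at 24 (size 8, align 8) → ends 32
proto at 32 (size 8, align 8) → ends 40
checksum at 40 (size 1, align 1) → ends 41
pad 3 to align 4 for ack
ack at 44 (size 4, align 4) → ends 48
flags at 48 (size 1, align 1) → ends 49
tail pad 7 to reach multiple of 8
total 56 bytes, alignment 8
data bytes 39, size 56 → padding 17

17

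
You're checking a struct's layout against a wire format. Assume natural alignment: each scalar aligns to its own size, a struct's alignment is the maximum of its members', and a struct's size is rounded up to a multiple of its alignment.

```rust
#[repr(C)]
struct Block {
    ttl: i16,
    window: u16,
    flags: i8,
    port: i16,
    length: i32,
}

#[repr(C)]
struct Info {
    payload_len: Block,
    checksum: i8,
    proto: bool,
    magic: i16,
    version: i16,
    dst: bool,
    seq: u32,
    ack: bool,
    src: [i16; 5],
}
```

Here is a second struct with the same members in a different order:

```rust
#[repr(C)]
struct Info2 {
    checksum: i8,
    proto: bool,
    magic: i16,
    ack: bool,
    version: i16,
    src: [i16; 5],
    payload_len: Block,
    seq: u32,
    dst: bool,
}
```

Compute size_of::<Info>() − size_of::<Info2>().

-4

Block: ttl at 0 (size 2, align 2) → ends 2; window at 2 (size 2, align 2) → ends 4; flags at 4 (size 1, align 1) → ends 5; pad 1 to align 2 for port; port at 6 (size 2, align 2) → ends 8; length at 8 (size 4, align 4) → ends 12; total 12 bytes, alignment 4
payload_len at 0 (size 12, align 4) → ends 12
checksum at 12 (size 1, align 1) → ends 13
proto at 13 (size 1, align 1) → ends 14
magic at 14 (size 2, align 2) → ends 16
version at 16 (size 2, align 2) → ends 18
dst at 18 (size 1, align 1) → ends 19
pad 1 to align 4 for seq
seq at 20 (size 4, align 4) → ends 24
ack at 24 (size 1, align 1) → ends 25
pad 1 to align 2 for src
src at 26 (size 10, align 2) → ends 36
total 36 bytes, alignment 4
— Info2 —
checksum at 0 (size 1, align 1) → ends 1
proto at 1 (size 1, align 1) → ends 2
magic at 2 (size 2, align 2) → ends 4
ack at 4 (size 1, align 1) → ends 5
pad 1 to align 2 for version
version at 6 (size 2, align 2) → ends 8
src at 8 (size 10, align 2) → ends 18
pad 2 to align 4 for payload_len
payload_len at 20 (size 12, align 4) → ends 32
seq at 32 (size 4, align 4) → ends 36
dst at 36 (size 1, align 1) → ends 37
tail pad 3 to reach multiple of 4
total 40 bytes, alignment 4
36 − 40 = -4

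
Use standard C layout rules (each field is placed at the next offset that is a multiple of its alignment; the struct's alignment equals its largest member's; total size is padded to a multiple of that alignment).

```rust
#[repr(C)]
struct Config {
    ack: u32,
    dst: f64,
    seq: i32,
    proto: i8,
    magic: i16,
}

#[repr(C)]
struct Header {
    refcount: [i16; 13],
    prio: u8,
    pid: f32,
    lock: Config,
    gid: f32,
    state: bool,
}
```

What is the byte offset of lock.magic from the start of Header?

54

Config: @0: ack [4B, align 4] → 4; +4 pad (align 8); @8: dst [8B, align 8] → 16; @16: seq [4B, align 4] → 20; @20: proto [1B, align 1] → 21; +1 pad (align 2); @22: magic [2B, align 2] → 24; size 24, align 8
@0: refcount [26B, align 2] → 26
@26: prio [1B, align 1] → 27
+1 pad (align 4)
@28: pid [4B, align 4] → 32
@32: lock [24B, align 8] → 56
within Config: magic at 22
32 + 22 = 54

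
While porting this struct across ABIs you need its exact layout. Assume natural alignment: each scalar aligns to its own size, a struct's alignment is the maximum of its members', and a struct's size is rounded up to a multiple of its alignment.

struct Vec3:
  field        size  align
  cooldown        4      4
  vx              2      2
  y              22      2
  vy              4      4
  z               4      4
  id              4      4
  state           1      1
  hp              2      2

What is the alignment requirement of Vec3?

member alignments: cooldown=4, vx=2, y=2, vy=4, z=4, id=4, state=1, hp=2
max = 4

4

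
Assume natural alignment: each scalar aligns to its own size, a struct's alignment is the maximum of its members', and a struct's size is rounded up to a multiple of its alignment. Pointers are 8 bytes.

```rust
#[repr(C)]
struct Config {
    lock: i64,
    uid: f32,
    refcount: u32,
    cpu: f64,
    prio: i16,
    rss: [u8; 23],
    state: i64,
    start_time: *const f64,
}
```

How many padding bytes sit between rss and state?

7

0..8  lock  (8B, 8-aligned)
8..12  uid  (4B, 4-aligned)
12..16  refcount  (4B, 4-aligned)
16..24  cpu  (8B, 8-aligned)
24..26  prio  (2B, 2-aligned)
26..49  rss  (23B, 1-aligned)
49..56  -- padding (7B)
56..64  state  (8B, 8-aligned)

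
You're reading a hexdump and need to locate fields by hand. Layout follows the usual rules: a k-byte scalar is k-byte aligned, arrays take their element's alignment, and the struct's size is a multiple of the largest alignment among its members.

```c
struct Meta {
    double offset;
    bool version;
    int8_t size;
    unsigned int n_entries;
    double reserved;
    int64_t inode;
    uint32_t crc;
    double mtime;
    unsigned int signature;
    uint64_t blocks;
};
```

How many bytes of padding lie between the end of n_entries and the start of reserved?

0

@0: offset [8B, align 8] → 8
@8: version [1B, align 1] → 9
@9: size [1B, align 1] → 10
+2 pad (align 4)
@12: n_entries [4B, align 4] → 16
@16: reserved [8B, align 8] → 24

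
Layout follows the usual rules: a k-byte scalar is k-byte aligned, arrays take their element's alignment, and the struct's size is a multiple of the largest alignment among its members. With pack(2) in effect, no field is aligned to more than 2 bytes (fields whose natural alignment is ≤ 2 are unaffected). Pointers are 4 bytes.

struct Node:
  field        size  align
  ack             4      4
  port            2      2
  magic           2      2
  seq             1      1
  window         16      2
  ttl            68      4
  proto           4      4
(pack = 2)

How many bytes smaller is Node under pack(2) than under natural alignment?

natural layout:
  ack at 0 (size 4, align 4) → ends 4
  port at 4 (size 2, align 2) → ends 6
  magic at 6 (size 2, align 2) → ends 8
  seq at 8 (size 1, align 1) → ends 9
  pad 1 to align 2 for window
  window at 10 (size 16, align 2) → ends 26
  pad 2 to align 4 for ttl
  ttl at 28 (size 68, align 4) → ends 96
  proto at 96 (size 4, align 4) → ends 100
  total 100 bytes, alignment 4
packed(2) layout:
  ack at 0 (size 4, align 2) → ends 4
  port at 4 (size 2, align 2) → ends 6
  magic at 6 (size 2, align 2) → ends 8
  seq at 8 (size 1, align 1) → ends 9
  pad 1 to align 2 for window
  window at 10 (size 16, align 2) → ends 26
  ttl at 26 (size 68, align 2) → ends 94
  proto at 94 (size 4, align 2) → ends 98
  total 98 bytes, alignment 2
100 − 98 = 2

2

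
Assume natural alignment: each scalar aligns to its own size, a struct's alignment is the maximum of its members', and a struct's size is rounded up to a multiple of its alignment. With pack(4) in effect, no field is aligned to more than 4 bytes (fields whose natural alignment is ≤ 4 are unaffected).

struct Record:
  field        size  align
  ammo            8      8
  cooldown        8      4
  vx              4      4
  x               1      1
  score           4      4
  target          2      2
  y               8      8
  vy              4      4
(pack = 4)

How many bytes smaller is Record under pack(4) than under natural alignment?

natural layout:
  @0: ammo [8B, align 8] → 8
  @8: cooldown [8B, align 4] → 16
  @16: vx [4B, align 4] → 20
  @20: x [1B, align 1] → 21
  +3 pad (align 4)
  @24: score [4B, align 4] → 28
  @28: target [2B, align 2] → 30
  +2 pad (align 8)
  @32: y [8B, align 8] → 40
  @40: vy [4B, align 4] → 44
  +4 tail pad (align 8)
  size 48, align 8
packed(4) layout:
  @0: ammo [8B, align 4] → 8
  @8: cooldown [8B, align 4] → 16
  @16: vx [4B, align 4] → 20
  @20: x [1B, align 1] → 21
  +3 pad (align 4)
  @24: score [4B, align 4] → 28
  @28: target [2B, align 2] → 30
  +2 pad (align 4)
  @32: y [8B, align 4] → 40
  @40: vy [4B, align 4] → 44
  size 44, align 4
48 − 44 = 4

4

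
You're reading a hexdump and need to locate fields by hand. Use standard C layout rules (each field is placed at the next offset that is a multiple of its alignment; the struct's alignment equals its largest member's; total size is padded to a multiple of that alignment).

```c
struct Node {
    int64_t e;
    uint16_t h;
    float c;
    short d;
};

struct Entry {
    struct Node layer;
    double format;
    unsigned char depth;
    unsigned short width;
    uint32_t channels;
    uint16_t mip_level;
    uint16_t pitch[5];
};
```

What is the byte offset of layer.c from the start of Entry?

Node: e at 0 (size 8, align 8) → ends 8; h at 8 (size 2, align 2) → ends 10; pad 2 to align 4 for c; c at 12 (size 4, align 4) → ends 16; d at 16 (size 2, align 2) → ends 18; tail pad 6 to reach multiple of 8; total 24 bytes, alignment 8
layer at 0 (size 24, align 8) → ends 24
within Node: c at 12
0 + 12 = 12

12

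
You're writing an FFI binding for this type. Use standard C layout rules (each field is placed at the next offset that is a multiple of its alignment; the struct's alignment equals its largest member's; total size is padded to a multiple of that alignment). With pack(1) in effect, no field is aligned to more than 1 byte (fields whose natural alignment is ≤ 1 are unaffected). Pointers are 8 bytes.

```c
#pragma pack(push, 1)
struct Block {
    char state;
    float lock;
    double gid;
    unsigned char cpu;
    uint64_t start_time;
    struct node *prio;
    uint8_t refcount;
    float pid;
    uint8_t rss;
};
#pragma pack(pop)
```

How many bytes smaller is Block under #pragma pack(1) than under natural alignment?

natural layout:
  state at 0 (size 1, align 1) → ends 1
  pad 3 to align 4 for lock
  lock at 4 (size 4, align 4) → ends 8
  gid at 8 (size 8, align 8) → ends 16
  cpu at 16 (size 1, align 1) → ends 17
  pad 7 to align 8 for start_time
  start_time at 24 (size 8, align 8) → ends 32
  prio at 32 (size 8, align 8) → ends 40
  refcount at 40 (size 1, align 1) → ends 41
  pad 3 to align 4 for pid
  pid at 44 (size 4, align 4) → ends 48
  rss at 48 (size 1, align 1) → ends 49
  tail pad 7 to reach multiple of 8
  total 56 bytes, alignment 8
packed(1) layout:
  state at 0 (size 1, align 1) → ends 1
  lock at 1 (size 4, align 1) → ends 5
  gid at 5 (size 8, align 1) → ends 13
  cpu at 13 (size 1, align 1) → ends 14
  start_time at 14 (size 8, align 1) → ends 22
  prio at 22 (size 8, align 1) → ends 30
  refcount at 30 (size 1, align 1) → ends 31
  pid at 31 (size 4, align 1) → ends 35
  rss at 35 (size 1, align 1) → ends 36
  total 36 bytes, alignment 1
56 − 36 = 20

20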